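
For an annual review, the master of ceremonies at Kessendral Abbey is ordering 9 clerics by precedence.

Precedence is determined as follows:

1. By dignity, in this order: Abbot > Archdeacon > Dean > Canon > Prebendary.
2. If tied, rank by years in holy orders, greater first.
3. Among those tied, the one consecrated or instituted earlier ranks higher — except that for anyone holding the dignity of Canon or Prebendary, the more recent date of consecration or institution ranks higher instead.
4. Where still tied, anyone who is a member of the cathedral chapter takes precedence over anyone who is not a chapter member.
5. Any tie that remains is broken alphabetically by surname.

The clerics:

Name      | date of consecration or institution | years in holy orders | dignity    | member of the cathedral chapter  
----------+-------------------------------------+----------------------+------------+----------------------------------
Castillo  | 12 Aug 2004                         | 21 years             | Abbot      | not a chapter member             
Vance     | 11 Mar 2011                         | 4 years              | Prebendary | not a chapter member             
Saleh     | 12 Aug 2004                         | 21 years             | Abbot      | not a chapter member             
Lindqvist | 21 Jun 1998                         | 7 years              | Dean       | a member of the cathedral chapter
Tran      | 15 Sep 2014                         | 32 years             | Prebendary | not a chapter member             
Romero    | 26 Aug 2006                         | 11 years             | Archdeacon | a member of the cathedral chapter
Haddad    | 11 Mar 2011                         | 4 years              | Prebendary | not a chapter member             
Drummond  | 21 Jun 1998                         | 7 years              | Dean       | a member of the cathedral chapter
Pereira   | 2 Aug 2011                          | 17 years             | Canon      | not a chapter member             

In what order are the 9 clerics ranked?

By dignity: Castillo and Saleh (Abbot); then Romero (Archdeacon); then Drummond and Lindqvist (Dean); then Pereira (Canon); then Tran, Haddad and Vance (Prebendary).
Castillo and Saleh both have years in holy orders 21 years, so the next rule applies.
Castillo and Saleh both have date of consecration or institution 12 Aug 2004, so the next rule applies.
Castillo and Saleh are each not a chapter member, so the next rule applies.
Among Castillo and Saleh, alphabetically by surname: Castillo before Saleh.
Drummond and Lindqvist both have years in holy orders 7 years, so the next rule applies.
Drummond and Lindqvist both have date of consecration or institution 21 Jun 1998, so the next rule applies.
Drummond and Lindqvist are each a member of the cathedral chapter, so the next rule applies.
Among Drummond and Lindqvist, alphabetically by surname: Drummond before Lindqvist.
Among Tran, Haddad and Vance, by years in holy orders (higher first): Tran (32 years) before Haddad and Vance (4 years).
Haddad and Vance both have date of consecration or institution 11 Mar 2011, so the next rule applies.
Haddad and Vance are each not a chapter member, so the next rule applies.
Among Haddad and Vance, alphabetically by surname: Haddad before Vance.
Full order: Castillo, Saleh, Romero, Drummond, Lindqvist, Pereira, Tran, Haddad, Vance.

Castillo, Saleh, Romero, Drummond, Lindqvist, Pereira, Tran, Haddad, Vance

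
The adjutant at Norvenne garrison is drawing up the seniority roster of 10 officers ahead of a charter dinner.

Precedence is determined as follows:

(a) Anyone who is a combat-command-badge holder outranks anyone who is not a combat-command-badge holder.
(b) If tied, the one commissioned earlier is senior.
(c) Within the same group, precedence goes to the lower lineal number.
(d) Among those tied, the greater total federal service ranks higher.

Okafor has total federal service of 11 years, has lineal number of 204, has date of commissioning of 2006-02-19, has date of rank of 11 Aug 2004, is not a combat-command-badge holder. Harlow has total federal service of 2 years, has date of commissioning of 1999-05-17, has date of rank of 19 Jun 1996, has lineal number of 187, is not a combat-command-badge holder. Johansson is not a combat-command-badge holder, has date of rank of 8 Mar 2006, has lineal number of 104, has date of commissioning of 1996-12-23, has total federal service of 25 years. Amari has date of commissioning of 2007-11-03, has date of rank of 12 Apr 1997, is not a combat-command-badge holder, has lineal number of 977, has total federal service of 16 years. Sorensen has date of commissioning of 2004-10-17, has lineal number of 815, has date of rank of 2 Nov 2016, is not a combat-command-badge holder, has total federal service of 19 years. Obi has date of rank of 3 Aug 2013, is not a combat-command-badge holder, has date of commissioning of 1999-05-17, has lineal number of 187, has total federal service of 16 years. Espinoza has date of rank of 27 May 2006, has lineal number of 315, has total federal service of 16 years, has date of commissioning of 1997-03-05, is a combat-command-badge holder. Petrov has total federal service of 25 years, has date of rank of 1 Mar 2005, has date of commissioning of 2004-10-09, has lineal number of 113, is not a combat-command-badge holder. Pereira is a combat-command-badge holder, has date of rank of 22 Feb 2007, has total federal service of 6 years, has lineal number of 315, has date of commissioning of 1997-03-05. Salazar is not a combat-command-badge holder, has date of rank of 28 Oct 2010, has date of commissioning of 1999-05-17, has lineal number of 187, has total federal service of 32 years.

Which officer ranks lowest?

Amari

By the first rule: Espinoza and Pereira (both a combat-command-badge holder); then Johansson, Salazar, Obi, Harlow, Petrov, Sorensen, Okafor and Amari (each not a combat-command-badge holder).
Espinoza and Pereira both have date of commissioning 1997-03-05, so the next rule applies.
Espinoza and Pereira both have lineal number 315, so the next rule applies.
Among Espinoza and Pereira, by total federal service (higher first): Espinoza (16 years) before Pereira (6 years).
Among Johansson, Salazar, Obi, Harlow, Petrov, Sorensen, Okafor and Amari, by date of commissioning (earlier first): Johansson (1996-12-23) before Salazar, Obi and Harlow (1999-05-17) before Petrov (2004-10-09) before Sorensen (2004-10-17) before Okafor (2006-02-19) before Amari (2007-11-03).
Salazar, Obi and Harlow all have lineal number 187, so the next rule applies.
Among Salazar, Obi and Harlow, by total federal service (higher first): Salazar (32 years) before Obi (16 years) before Harlow (2 years).
Order: Espinoza, Pereira, Johansson, Salazar, Obi, Harlow, Petrov, Sorensen, Okafor, Amari.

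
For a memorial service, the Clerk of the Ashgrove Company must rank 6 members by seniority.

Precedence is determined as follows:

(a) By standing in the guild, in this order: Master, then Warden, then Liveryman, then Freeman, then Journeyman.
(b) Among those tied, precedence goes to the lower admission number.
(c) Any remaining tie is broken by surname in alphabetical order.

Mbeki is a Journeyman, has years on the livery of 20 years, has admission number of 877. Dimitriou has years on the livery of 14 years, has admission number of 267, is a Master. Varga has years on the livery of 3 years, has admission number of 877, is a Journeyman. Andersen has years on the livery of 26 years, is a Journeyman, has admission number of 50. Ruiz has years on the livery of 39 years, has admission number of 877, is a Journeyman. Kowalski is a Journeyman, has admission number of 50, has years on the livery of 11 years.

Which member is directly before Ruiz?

Mbeki

By standing in the guild: Dimitriou (Master); then Andersen, Kowalski, Mbeki, Ruiz and Varga (Journeyman).
Among Andersen, Kowalski, Mbeki, Ruiz and Varga, by admission number (lower first): Andersen and Kowalski (50) before Mbeki, Ruiz and Varga (877).
Among Andersen and Kowalski, alphabetically by surname: Andersen before Kowalski.
Among Mbeki, Ruiz and Varga, alphabetically by surname: Mbeki before Ruiz before Varga.
Order: Dimitriou, Andersen, Kowalski, Mbeki, Ruiz, Varga.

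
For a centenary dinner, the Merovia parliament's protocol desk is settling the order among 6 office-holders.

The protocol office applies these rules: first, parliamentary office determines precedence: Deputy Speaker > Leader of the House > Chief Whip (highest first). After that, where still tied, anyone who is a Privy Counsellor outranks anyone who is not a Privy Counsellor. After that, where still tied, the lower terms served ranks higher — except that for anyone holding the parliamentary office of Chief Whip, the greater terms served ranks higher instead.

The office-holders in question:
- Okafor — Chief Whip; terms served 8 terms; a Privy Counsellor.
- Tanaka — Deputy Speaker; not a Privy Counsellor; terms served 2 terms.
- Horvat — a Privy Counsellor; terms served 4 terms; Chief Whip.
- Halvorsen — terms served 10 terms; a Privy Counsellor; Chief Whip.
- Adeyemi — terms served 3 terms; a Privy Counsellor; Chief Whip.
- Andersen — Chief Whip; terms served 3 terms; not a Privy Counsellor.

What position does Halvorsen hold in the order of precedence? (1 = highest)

2

By parliamentary office: Tanaka (Deputy Speaker); then Halvorsen, Okafor, Horvat, Adeyemi and Andersen (Chief Whip).
Among Halvorsen, Okafor, Horvat, Adeyemi and Andersen, a Privy Counsellor before not a Privy Counsellor: Halvorsen, Okafor, Horvat and Adeyemi (a Privy Counsellor) before Andersen (not a Privy Counsellor).
Among Halvorsen, Okafor, Horvat and Adeyemi, by terms served (higher first) (reversed rule for this group): Halvorsen (10 terms) before Okafor (8 terms) before Horvat (4 terms) before Adeyemi (3 terms).
Order: Tanaka, Halvorsen, Okafor, Horvat, Adeyemi, Andersen. So position 2.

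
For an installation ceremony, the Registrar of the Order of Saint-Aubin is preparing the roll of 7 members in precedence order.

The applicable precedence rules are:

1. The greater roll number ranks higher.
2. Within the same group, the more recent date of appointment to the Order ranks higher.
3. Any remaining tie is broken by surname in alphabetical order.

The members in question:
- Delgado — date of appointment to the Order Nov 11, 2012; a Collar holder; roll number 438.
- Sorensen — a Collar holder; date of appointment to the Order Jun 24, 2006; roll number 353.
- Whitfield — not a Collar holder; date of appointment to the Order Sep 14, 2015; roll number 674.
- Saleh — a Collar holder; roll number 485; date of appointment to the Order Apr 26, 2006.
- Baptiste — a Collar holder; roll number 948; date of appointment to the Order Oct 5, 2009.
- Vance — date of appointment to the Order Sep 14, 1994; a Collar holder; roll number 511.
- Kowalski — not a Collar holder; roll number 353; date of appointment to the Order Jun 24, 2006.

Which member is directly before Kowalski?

By roll number (higher first): Baptiste (948); then Whitfield (674); then Vance (511); then Saleh (485); then Delgado (438); then Kowalski and Sorensen (both 353).
Kowalski and Sorensen both have date of appointment to the Order Jun 24, 2006, so the next rule applies.
Among Kowalski and Sorensen, alphabetically by surname: Kowalski before Sorensen.
Order: Baptiste, Whitfield, Vance, Saleh, Delgado, Kowalski, Sorensen.

Delgado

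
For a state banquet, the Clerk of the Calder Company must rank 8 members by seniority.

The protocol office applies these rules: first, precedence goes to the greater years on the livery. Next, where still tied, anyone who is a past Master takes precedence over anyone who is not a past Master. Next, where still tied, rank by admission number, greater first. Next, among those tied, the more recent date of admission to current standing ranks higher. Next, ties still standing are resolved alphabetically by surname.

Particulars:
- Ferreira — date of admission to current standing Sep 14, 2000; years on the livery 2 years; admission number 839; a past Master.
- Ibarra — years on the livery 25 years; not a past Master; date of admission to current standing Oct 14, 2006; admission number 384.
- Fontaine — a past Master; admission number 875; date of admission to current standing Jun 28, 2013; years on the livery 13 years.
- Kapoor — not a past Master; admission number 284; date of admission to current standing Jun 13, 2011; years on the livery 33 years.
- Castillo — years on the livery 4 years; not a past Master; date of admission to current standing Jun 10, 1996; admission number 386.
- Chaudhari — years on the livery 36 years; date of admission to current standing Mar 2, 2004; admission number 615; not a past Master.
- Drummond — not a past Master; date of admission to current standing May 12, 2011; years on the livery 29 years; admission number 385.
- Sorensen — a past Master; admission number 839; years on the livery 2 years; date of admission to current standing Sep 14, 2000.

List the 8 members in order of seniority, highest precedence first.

Chaudhari, Kapoor, Drummond, Ibarra, Fontaine, Castillo, Ferreira, Sorensen

By years on the livery (higher first): Chaudhari (36 years); then Kapoor (33 years); then Drummond (29 years); then Ibarra (25 years); then Fontaine (13 years); then Castillo (4 years); then Ferreira and Sorensen (both 2 years).
Ferreira and Sorensen are each a past Master, so the next rule applies.
Ferreira and Sorensen both have admission number 839, so the next rule applies.
Ferreira and Sorensen both have date of admission to current standing Sep 14, 2000, so the next rule applies.
Among Ferreira and Sorensen, alphabetically by surname: Ferreira before Sorensen.
Full order: Chaudhari, Kapoor, Drummond, Ibarra, Fontaine, Castillo, Ferreira, Sorensen.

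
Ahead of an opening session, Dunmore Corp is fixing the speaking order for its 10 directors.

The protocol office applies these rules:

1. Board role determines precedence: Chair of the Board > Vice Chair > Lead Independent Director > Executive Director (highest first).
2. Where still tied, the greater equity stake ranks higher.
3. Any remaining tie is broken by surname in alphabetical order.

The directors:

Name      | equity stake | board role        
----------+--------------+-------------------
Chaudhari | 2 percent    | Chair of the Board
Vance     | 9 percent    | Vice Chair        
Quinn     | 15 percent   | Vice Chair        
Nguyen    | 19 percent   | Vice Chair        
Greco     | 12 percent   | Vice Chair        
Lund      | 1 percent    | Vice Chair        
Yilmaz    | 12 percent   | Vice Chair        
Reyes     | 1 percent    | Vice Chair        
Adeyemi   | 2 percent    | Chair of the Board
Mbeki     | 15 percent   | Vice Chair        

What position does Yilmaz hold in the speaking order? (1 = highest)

7

By board role: Adeyemi and Chaudhari (Chair of the Board); then Nguyen, Mbeki, Quinn, Greco, Yilmaz, Vance, Lund and Reyes (Vice Chair).
Adeyemi and Chaudhari both have equity stake 2 percent, so the next rule applies.
Among Adeyemi and Chaudhari, alphabetically by surname: Adeyemi before Chaudhari.
Among Nguyen, Mbeki, Quinn, Greco, Yilmaz, Vance, Lund and Reyes, by equity stake (higher first): Nguyen (19 percent) before Mbeki and Quinn (15 percent) before Greco and Yilmaz (12 percent) before Vance (9 percent) before Lund and Reyes (1 percent).
Among Mbeki and Quinn, alphabetically by surname: Mbeki before Quinn.
Among Greco and Yilmaz, alphabetically by surname: Greco before Yilmaz.
Among Lund and Reyes, alphabetically by surname: Lund before Reyes.
Order: Adeyemi, Chaudhari, Nguyen, Mbeki, Quinn, Greco, Yilmaz, Vance, Lund, Reyes. So position 7.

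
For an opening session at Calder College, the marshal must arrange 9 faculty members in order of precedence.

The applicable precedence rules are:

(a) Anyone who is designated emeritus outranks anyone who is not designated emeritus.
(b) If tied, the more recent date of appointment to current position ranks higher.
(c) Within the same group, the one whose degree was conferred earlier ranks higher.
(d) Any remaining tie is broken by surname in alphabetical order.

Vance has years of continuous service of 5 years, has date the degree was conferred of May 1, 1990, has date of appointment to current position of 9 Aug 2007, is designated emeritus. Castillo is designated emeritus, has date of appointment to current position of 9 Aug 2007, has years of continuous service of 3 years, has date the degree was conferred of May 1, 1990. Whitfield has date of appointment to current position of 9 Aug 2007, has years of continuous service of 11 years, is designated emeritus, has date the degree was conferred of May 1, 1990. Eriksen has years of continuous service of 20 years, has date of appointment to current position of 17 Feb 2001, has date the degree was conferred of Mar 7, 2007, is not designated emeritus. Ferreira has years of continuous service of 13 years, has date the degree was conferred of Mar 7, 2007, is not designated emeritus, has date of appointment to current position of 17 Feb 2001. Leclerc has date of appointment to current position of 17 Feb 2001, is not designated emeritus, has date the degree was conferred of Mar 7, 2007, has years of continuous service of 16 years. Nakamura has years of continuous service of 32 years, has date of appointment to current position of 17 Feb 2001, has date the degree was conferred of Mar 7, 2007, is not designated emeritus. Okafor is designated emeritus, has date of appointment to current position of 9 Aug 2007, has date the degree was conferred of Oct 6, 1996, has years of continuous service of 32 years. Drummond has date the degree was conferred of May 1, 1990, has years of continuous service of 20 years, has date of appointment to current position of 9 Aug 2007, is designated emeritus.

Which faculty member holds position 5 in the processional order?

Okafor

By the first rule: Castillo, Drummond, Vance, Whitfield and Okafor (each designated emeritus); then Eriksen, Ferreira, Leclerc and Nakamura (each not designated emeritus).
Castillo, Drummond, Vance, Whitfield and Okafor all have date of appointment to current position 9 Aug 2007, so the next rule applies.
Among Castillo, Drummond, Vance, Whitfield and Okafor, by date the degree was conferred (earlier first): Castillo, Drummond, Vance and Whitfield (May 1, 1990) before Okafor (Oct 6, 1996).
Among Castillo, Drummond, Vance and Whitfield, alphabetically by surname: Castillo before Drummond before Vance before Whitfield.
Eriksen, Ferreira, Leclerc and Nakamura all have date of appointment to current position 17 Feb 2001, so the next rule applies.
Eriksen, Ferreira, Leclerc and Nakamura all have date the degree was conferred Mar 7, 2007, so the next rule applies.
Among Eriksen, Ferreira, Leclerc and Nakamura, alphabetically by surname: Eriksen before Ferreira before Leclerc before Nakamura.
Order: Castillo, Drummond, Vance, Whitfield, Okafor, Eriksen, Ferreira, Leclerc, Nakamura.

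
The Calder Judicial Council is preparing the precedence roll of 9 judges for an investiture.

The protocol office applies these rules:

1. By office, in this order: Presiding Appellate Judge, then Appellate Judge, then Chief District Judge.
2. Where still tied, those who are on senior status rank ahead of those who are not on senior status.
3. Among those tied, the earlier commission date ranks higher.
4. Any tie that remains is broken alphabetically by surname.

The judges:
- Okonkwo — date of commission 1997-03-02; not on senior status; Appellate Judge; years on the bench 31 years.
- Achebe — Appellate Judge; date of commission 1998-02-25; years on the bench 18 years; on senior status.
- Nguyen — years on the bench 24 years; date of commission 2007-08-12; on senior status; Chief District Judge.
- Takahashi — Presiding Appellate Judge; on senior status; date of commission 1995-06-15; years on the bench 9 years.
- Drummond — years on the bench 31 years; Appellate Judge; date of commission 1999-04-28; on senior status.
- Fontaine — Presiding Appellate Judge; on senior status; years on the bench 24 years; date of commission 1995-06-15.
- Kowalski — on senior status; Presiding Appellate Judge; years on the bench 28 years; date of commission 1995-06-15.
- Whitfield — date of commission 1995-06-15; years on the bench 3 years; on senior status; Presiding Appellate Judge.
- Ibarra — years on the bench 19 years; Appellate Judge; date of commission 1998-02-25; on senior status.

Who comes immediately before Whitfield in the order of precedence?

By office: Fontaine, Kowalski, Takahashi and Whitfield (Presiding Appellate Judge); then Achebe, Ibarra, Drummond and Okonkwo (Appellate Judge); then Nguyen (Chief District Judge).
Fontaine, Kowalski, Takahashi and Whitfield are each on senior status, so the next rule applies.
Fontaine, Kowalski, Takahashi and Whitfield all have date of commission 1995-06-15, so the next rule applies.
Among Fontaine, Kowalski, Takahashi and Whitfield, alphabetically by surname: Fontaine before Kowalski before Takahashi before Whitfield.
Among Achebe, Ibarra, Drummond and Okonkwo, on senior status before not on senior status: Achebe, Ibarra and Drummond (on senior status) before Okonkwo (not on senior status).
Among Achebe, Ibarra and Drummond, by date of commission (earlier first): Achebe and Ibarra (1998-02-25) before Drummond (1999-04-28).
Among Achebe and Ibarra, alphabetically by surname: Achebe before Ibarra.
Order: Fontaine, Kowalski, Takahashi, Whitfield, Achebe, Ibarra, Drummond, Okonkwo, Nguyen.

Takahashi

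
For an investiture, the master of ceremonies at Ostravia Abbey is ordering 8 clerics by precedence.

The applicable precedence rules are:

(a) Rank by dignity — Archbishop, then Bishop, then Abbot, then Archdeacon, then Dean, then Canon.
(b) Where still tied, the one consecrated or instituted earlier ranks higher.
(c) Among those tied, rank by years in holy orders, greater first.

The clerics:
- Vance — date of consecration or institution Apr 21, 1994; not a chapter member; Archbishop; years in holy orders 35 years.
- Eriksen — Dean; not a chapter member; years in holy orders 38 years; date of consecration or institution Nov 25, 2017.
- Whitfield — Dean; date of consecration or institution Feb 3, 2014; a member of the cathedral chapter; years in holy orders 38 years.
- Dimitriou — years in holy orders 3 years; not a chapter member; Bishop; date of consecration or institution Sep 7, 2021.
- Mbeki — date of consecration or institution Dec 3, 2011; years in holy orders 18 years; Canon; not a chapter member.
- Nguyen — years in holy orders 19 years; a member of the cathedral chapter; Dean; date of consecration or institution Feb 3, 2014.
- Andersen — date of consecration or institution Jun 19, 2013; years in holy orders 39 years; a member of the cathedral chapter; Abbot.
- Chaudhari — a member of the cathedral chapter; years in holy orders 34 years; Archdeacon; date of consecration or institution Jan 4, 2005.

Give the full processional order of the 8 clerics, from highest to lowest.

By dignity: Vance (Archbishop); then Dimitriou (Bishop); then Andersen (Abbot); then Chaudhari (Archdeacon); then Whitfield, Nguyen and Eriksen (Dean); then Mbeki (Canon).
Among Whitfield, Nguyen and Eriksen, by date of consecration or institution (earlier first): Whitfield and Nguyen (Feb 3, 2014) before Eriksen (Nov 25, 2017).
Among Whitfield and Nguyen, by years in holy orders (higher first): Whitfield (38 years) before Nguyen (19 years).
Full order: Vance, Dimitriou, Andersen, Chaudhari, Whitfield, Nguyen, Eriksen, Mbeki.

Vance, Dimitriou, Andersen, Chaudhari, Whitfield, Nguyen, Eriksen, Mbeki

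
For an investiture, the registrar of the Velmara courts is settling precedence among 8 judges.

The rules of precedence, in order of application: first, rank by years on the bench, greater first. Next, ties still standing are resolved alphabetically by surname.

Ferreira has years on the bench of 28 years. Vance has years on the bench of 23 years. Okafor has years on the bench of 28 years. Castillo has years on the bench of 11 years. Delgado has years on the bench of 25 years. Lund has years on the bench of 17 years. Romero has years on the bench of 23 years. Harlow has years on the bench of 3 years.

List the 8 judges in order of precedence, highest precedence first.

Ferreira, Okafor, Delgado, Romero, Vance, Lund, Castillo, Harlow

By years on the bench (higher first): Ferreira and Okafor (both 28 years); then Delgado (25 years); then Romero and Vance (both 23 years); then Lund (17 years); then Castillo (11 years); then Harlow (3 years).
Among Ferreira and Okafor, alphabetically by surname: Ferreira before Okafor.
Among Romero and Vance, alphabetically by surname: Romero before Vance.
Full order: Ferreira, Okafor, Delgado, Romero, Vance, Lund, Castillo, Harlow.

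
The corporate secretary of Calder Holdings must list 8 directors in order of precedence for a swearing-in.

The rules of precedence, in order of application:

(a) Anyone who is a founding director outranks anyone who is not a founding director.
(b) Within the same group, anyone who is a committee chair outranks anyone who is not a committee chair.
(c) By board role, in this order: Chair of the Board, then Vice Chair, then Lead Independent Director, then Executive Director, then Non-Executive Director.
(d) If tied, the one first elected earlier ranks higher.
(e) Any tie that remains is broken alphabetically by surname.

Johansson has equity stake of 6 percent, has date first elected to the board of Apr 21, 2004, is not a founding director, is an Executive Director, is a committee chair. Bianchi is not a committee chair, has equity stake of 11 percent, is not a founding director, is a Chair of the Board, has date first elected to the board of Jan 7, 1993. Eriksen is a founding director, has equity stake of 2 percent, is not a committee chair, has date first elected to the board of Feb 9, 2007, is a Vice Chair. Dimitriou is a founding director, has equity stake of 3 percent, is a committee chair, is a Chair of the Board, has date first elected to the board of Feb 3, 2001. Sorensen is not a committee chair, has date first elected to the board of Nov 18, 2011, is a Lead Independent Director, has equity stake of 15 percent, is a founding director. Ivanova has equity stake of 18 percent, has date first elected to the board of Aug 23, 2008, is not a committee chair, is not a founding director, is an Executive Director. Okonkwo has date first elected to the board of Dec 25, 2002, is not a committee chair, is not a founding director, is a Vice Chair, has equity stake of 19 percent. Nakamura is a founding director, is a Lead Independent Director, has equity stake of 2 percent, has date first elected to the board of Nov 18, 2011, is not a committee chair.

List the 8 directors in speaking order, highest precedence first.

Dimitriou, Eriksen, Nakamura, Sorensen, Johansson, Bianchi, Okonkwo, Ivanova

By the first rule: Dimitriou, Eriksen, Nakamura and Sorensen (each a founding director); then Johansson, Bianchi, Okonkwo and Ivanova (each not a founding director).
Among Dimitriou, Eriksen, Nakamura and Sorensen, a committee chair before not a committee chair: Dimitriou (a committee chair) before Eriksen, Nakamura and Sorensen (not a committee chair).
Among Eriksen, Nakamura and Sorensen, by board role: Eriksen (Vice Chair) before Nakamura and Sorensen (Lead Independent Director).
Nakamura and Sorensen both have date first elected to the board Nov 18, 2011, so the next rule applies.
Among Nakamura and Sorensen, alphabetically by surname: Nakamura before Sorensen.
Among Johansson, Bianchi, Okonkwo and Ivanova, a committee chair before not a committee chair: Johansson (a committee chair) before Bianchi, Okonkwo and Ivanova (not a committee chair).
Among Bianchi, Okonkwo and Ivanova, by board role: Bianchi (Chair of the Board) before Okonkwo (Vice Chair) before Ivanova (Executive Director).
Full order: Dimitriou, Eriksen, Nakamura, Sorensen, Johansson, Bianchi, Okonkwo, Ivanova.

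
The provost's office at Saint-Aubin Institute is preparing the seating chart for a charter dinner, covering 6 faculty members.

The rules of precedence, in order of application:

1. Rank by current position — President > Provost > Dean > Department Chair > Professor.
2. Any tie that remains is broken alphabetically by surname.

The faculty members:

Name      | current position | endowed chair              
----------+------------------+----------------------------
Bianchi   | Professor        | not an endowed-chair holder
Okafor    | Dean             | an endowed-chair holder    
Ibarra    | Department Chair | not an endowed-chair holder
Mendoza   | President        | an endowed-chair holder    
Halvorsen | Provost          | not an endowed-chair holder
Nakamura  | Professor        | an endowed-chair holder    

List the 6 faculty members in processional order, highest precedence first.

By current position: Mendoza (President); then Halvorsen (Provost); then Okafor (Dean); then Ibarra (Department Chair); then Bianchi and Nakamura (Professor).
Among Bianchi and Nakamura, alphabetically by surname: Bianchi before Nakamura.
Full order: Mendoza, Halvorsen, Okafor, Ibarra, Bianchi, Nakamura.

Mendoza, Halvorsen, Okafor, Ibarra, Bianchi, Nakamura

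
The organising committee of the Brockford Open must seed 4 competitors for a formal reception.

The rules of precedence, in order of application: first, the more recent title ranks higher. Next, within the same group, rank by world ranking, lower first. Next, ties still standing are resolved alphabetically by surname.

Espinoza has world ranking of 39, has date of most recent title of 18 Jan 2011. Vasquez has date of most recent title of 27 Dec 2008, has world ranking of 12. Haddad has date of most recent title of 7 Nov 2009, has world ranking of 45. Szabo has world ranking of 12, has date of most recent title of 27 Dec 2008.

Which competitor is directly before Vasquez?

Szabo

By date of most recent title (later first): Espinoza (18 Jan 2011); then Haddad (7 Nov 2009); then Szabo and Vasquez (both 27 Dec 2008).
Szabo and Vasquez both have world ranking 12, so the next rule applies.
Among Szabo and Vasquez, alphabetically by surname: Szabo before Vasquez.
Order: Espinoza, Haddad, Szabo, Vasquez.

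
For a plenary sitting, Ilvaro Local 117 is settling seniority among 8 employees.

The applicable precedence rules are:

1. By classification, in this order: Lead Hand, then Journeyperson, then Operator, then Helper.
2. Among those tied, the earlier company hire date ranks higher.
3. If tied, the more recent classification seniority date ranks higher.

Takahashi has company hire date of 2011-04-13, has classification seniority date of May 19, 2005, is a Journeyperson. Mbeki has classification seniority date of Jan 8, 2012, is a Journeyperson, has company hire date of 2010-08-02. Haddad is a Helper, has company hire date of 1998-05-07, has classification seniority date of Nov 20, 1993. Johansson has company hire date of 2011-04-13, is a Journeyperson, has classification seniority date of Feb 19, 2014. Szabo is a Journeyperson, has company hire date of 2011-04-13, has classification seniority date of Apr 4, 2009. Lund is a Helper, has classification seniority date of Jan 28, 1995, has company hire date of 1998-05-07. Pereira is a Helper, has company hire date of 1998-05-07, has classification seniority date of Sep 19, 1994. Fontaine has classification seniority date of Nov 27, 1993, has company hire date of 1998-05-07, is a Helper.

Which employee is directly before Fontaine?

By classification: Mbeki, Johansson, Szabo and Takahashi (Journeyperson); then Lund, Pereira, Fontaine and Haddad (Helper).
Among Mbeki, Johansson, Szabo and Takahashi, by company hire date (earlier first): Mbeki (2010-08-02) before Johansson, Szabo and Takahashi (2011-04-13).
Among Johansson, Szabo and Takahashi, by classification seniority date (later first): Johansson (Feb 19, 2014) before Szabo (Apr 4, 2009) before Takahashi (May 19, 2005).
Lund, Pereira, Fontaine and Haddad all have company hire date 1998-05-07, so the next rule applies.
Among Lund, Pereira, Fontaine and Haddad, by classification seniority date (later first): Lund (Jan 28, 1995) before Pereira (Sep 19, 1994) before Fontaine (Nov 27, 1993) before Haddad (Nov 20, 1993).
Order: Mbeki, Johansson, Szabo, Takahashi, Lund, Pereira, Fontaine, Haddad.

Pereira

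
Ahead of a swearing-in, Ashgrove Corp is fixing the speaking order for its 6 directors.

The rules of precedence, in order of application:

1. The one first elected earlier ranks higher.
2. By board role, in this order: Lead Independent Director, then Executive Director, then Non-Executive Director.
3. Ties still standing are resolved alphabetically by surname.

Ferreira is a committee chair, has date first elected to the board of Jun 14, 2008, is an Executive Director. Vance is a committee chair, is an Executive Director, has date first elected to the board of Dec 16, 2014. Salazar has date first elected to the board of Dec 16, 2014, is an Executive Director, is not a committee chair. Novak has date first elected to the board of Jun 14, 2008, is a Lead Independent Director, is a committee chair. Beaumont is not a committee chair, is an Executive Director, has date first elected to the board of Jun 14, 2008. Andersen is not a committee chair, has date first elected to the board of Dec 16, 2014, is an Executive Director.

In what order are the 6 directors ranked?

By date first elected to the board (earlier first): Novak, Beaumont and Ferreira (each Jun 14, 2008); then Andersen, Salazar and Vance (each Dec 16, 2014).
Among Novak, Beaumont and Ferreira, by board role: Novak (Lead Independent Director) before Beaumont and Ferreira (Executive Director).
Among Beaumont and Ferreira, alphabetically by surname: Beaumont before Ferreira.
Andersen, Salazar and Vance are each Executive Director, so the next rule applies.
Among Andersen, Salazar and Vance, alphabetically by surname: Andersen before Salazar before Vance.
Full order: Novak, Beaumont, Ferreira, Andersen, Salazar, Vance.

Novak, Beaumont, Ferreira, Andersen, Salazar, Vance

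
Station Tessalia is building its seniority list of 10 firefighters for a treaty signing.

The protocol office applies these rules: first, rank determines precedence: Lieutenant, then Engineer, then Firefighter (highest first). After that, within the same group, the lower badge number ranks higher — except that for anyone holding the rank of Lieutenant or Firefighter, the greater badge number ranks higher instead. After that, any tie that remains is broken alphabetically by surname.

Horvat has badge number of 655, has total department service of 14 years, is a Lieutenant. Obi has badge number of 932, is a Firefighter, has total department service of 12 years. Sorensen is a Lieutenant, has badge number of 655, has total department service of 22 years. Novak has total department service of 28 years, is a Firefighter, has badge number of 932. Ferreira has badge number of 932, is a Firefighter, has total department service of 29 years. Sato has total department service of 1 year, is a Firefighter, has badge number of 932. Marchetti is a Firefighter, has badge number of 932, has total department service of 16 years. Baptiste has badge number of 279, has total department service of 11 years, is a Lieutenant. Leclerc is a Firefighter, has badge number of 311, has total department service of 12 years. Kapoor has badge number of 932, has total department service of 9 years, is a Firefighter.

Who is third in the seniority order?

By rank: Horvat, Sorensen and Baptiste (Lieutenant); then Ferreira, Kapoor, Marchetti, Novak, Obi, Sato and Leclerc (Firefighter).
Among Horvat, Sorensen and Baptiste, by badge number (higher first) (reversed rule for this group): Horvat and Sorensen (655) before Baptiste (279).
Among Horvat and Sorensen, alphabetically by surname: Horvat before Sorensen.
Among Ferreira, Kapoor, Marchetti, Novak, Obi, Sato and Leclerc, by badge number (higher first) (reversed rule for this group): Ferreira, Kapoor, Marchetti, Novak, Obi and Sato (932) before Leclerc (311).
Among Ferreira, Kapoor, Marchetti, Novak, Obi and Sato, alphabetically by surname: Ferreira before Kapoor before Marchetti before Novak before Obi before Sato.
Order: Horvat, Sorensen, Baptiste, Ferreira, Kapoor, Marchetti, Novak, Obi, Sato, Leclerc.

Baptiste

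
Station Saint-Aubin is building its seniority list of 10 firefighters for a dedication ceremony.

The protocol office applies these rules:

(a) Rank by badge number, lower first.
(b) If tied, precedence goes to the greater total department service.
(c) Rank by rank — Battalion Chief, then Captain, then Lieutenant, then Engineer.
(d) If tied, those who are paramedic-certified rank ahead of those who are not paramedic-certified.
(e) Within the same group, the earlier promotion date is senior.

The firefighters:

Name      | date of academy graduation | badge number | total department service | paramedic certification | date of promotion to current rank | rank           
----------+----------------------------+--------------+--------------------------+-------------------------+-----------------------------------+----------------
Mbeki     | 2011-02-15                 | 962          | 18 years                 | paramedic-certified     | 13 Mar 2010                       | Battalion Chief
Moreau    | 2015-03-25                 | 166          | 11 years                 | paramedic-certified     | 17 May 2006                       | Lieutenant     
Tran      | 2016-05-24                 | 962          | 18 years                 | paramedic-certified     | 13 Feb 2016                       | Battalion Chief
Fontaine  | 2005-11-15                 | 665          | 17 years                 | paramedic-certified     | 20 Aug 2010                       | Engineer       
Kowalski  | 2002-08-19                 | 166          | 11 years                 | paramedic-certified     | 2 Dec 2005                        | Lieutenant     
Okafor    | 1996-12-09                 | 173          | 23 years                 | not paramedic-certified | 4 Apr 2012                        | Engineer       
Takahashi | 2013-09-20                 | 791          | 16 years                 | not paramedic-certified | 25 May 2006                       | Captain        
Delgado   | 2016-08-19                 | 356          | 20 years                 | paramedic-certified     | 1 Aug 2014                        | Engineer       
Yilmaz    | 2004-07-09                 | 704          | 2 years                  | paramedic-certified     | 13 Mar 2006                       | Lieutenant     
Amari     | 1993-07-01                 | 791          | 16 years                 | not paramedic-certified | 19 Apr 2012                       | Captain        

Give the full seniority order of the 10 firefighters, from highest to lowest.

Kowalski, Moreau, Okafor, Delgado, Fontaine, Yilmaz, Takahashi, Amari, Mbeki, Tran

By badge number (lower first): Kowalski and Moreau (both 166); then Okafor (173); then Delgado (356); then Fontaine (665); then Yilmaz (704); then Takahashi and Amari (both 791); then Mbeki and Tran (both 962).
Kowalski and Moreau both have total department service 11 years, so the next rule applies.
Kowalski and Moreau are each Lieutenant, so the next rule applies.
Kowalski and Moreau are each paramedic-certified, so the next rule applies.
Among Kowalski and Moreau, by date of promotion to current rank (earlier first): Kowalski (2 Dec 2005) before Moreau (17 May 2006).
Takahashi and Amari both have total department service 16 years, so the next rule applies.
Takahashi and Amari are each Captain, so the next rule applies.
Takahashi and Amari are each not paramedic-certified, so the next rule applies.
Among Takahashi and Amari, by date of promotion to current rank (earlier first): Takahashi (25 May 2006) before Amari (19 Apr 2012).
Mbeki and Tran both have total department service 18 years, so the next rule applies.
Mbeki and Tran are each Battalion Chief, so the next rule applies.
Mbeki and Tran are each paramedic-certified, so the next rule applies.
Among Mbeki and Tran, by date of promotion to current rank (earlier first): Mbeki (13 Mar 2010) before Tran (13 Feb 2016).
Full order: Kowalski, Moreau, Okafor, Delgado, Fontaine, Yilmaz, Takahashi, Amari, Mbeki, Tran.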